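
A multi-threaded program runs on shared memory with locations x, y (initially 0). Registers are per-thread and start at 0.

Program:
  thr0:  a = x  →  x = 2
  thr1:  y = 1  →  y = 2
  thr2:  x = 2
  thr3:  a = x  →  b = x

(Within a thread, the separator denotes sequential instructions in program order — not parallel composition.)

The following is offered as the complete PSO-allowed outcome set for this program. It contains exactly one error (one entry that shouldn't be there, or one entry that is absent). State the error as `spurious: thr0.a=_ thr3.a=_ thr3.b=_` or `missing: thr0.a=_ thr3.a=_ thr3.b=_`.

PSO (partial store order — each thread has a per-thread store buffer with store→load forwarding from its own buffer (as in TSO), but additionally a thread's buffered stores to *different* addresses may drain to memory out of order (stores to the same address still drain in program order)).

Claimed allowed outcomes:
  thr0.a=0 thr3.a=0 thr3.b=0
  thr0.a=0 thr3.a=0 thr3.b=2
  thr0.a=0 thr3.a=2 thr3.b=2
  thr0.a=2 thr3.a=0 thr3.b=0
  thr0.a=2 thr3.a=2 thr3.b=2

outcome vector order: (thr0.a,thr3.a,thr3.b)
under PSO → (0,0,0); (0,0,2); (0,2,2); (2,0,0); (2,0,2); (2,2,2)
PSO∖claimed = {(2,0,2)}

missing: thr0.a=2 thr3.a=0 thr3.b=2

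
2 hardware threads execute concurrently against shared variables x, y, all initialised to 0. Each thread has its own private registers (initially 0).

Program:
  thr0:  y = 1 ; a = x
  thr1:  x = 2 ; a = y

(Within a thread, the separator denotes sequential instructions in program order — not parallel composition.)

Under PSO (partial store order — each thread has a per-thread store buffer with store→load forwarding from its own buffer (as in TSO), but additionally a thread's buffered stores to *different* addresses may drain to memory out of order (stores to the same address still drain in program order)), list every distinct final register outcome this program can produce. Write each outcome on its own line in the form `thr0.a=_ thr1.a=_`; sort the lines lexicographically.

outcome vector order: (thr0.a,thr1.a)
|PSO outcomes| = 4

thr0.a=0 thr1.a=0
thr0.a=0 thr1.a=1
thr0.a=2 thr1.a=0
thr0.a=2 thr1.a=1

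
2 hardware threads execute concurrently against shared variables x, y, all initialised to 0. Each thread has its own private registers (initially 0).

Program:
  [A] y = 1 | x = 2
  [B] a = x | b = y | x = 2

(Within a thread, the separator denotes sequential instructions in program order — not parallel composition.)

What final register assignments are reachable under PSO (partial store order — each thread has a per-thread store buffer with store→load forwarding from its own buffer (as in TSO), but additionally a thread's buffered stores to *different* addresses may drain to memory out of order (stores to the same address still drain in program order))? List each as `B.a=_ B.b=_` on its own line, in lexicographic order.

B.a=0 B.b=0
B.a=0 B.b=1
B.a=2 B.b=0
B.a=2 B.b=1

outcome vector order: (B.a,B.b)
|PSO outcomes| = 4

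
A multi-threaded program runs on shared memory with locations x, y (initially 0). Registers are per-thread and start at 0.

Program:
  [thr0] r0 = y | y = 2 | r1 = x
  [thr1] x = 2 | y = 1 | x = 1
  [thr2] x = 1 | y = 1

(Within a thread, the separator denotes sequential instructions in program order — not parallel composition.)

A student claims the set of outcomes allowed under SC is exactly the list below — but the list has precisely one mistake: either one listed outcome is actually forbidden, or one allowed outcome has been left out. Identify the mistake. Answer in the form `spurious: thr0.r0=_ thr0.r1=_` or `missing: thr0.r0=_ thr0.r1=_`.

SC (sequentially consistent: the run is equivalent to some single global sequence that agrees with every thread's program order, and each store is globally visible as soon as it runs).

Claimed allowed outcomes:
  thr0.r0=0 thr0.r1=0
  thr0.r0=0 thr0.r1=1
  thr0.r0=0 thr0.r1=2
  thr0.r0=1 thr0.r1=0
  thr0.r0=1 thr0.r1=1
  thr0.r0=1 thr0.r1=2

spurious: thr0.r0=1 thr0.r1=0

outcome vector order: (thr0.r0,thr0.r1)
SC (5): 0/0, 0/1, 0/2, 1/1, 1/2
claimed∖SC = {1/0}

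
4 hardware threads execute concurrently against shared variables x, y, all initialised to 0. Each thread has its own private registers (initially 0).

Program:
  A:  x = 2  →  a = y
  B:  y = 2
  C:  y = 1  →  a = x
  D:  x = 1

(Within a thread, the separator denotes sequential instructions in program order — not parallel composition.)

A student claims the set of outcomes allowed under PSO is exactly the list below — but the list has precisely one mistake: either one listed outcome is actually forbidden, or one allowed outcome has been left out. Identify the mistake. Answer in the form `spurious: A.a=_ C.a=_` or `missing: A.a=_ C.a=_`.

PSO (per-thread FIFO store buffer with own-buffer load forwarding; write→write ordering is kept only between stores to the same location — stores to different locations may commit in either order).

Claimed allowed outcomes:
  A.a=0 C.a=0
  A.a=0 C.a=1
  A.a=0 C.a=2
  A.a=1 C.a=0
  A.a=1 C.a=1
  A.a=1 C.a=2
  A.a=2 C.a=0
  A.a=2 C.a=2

missing: A.a=2 C.a=1

outcome vector order: (A.a,C.a)
PSO: 9 outcomes — {00, 01, 02, 10, 11, 12, 20, 21, 22}
PSO∖claimed = {21}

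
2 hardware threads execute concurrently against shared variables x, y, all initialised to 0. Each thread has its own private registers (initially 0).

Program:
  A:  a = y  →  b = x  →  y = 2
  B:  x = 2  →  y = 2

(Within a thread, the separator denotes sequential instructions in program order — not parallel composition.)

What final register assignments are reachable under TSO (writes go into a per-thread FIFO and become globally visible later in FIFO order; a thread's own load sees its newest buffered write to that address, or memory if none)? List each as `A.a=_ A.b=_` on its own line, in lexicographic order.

A.a=0 A.b=0
A.a=0 A.b=2
A.a=2 A.b=2

outcome vector order: (A.a,A.b)
|TSO outcomes| = 3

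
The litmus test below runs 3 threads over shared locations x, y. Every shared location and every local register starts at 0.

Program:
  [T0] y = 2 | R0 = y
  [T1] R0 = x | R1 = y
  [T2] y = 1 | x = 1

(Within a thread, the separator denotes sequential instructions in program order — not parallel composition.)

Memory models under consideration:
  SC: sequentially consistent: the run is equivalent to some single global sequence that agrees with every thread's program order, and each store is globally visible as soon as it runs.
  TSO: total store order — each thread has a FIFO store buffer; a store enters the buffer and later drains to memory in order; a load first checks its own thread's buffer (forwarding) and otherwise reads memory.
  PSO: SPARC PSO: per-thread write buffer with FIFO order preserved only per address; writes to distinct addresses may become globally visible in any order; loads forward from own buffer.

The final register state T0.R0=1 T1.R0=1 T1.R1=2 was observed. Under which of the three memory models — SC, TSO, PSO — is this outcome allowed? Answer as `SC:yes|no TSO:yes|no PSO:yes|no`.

SC:no TSO:no PSO:yes

outcome vector order: (T0.R0,T1.R0,T1.R1)
SC: 9 outcomes — {(1,0,0); (1,0,1); (1,0,2); (1,1,1); (2,0,0); (2,0,1); (2,0,2); (2,1,1); (2,1,2)}
TSO: 9 outcomes — {(1,0,0); (1,0,1); (1,0,2); (1,1,1); (2,0,0); (2,0,1); (2,0,2); (2,1,1); (2,1,2)}
PSO: 12 outcomes — {(1,0,0); (1,0,1); (1,0,2); (1,1,0); (1,1,1); (1,1,2); (2,0,0); (2,0,1); (2,0,2); (2,1,0); (2,1,1); (2,1,2)}
target (1,1,2) ∈ {PSO}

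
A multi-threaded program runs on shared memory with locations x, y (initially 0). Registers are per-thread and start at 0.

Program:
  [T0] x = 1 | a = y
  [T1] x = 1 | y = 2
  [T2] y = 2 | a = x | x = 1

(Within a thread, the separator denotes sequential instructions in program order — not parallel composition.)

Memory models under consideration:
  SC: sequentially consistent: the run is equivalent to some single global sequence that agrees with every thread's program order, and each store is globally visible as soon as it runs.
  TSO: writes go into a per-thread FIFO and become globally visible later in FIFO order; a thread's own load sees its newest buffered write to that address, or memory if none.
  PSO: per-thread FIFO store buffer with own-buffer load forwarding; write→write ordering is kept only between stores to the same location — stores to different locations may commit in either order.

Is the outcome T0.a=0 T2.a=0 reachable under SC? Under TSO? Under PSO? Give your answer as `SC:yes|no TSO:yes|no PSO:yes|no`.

SC:no TSO:yes PSO:yes

outcome vector order: (T0.a,T2.a)
under SC → <0 1> <2 0> <2 1>
under TSO → <0 0> <0 1> <2 0> <2 1>
under PSO → <0 0> <0 1> <2 0> <2 1>
target <0 0> ∈ {TSO,PSO}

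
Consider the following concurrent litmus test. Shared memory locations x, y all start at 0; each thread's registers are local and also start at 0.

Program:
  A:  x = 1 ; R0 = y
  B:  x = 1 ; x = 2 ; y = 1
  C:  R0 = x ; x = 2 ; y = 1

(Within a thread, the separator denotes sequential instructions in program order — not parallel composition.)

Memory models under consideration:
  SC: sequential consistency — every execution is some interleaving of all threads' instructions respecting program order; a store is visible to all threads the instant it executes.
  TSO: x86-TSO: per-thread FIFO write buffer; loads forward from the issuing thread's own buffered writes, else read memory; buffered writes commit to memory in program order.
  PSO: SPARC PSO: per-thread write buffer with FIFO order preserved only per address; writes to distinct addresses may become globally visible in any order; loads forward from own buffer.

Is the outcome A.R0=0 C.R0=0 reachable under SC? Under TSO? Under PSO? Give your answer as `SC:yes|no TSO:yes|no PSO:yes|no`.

outcome vector order: (A.R0,C.R0)
under SC → 0/0, 0/1, 0/2, 1/0, 1/1, 1/2
under TSO → 0/0, 0/1, 0/2, 1/0, 1/1, 1/2
under PSO → 0/0, 0/1, 0/2, 1/0, 1/1, 1/2
target 0/0 ∈ {SC,TSO,PSO}

SC:yes TSO:yes PSO:yes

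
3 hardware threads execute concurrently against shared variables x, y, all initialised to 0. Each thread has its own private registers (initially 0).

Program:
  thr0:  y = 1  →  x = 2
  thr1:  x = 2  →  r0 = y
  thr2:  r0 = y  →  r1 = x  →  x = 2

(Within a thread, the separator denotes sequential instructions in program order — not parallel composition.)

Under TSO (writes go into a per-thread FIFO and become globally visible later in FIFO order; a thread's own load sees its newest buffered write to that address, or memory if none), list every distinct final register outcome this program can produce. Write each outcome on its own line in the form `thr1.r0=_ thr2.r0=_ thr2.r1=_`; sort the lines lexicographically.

outcome vector order: (thr1.r0,thr2.r0,thr2.r1)
|TSO outcomes| = 8

thr1.r0=0 thr2.r0=0 thr2.r1=0
thr1.r0=0 thr2.r0=0 thr2.r1=2
thr1.r0=0 thr2.r0=1 thr2.r1=0
thr1.r0=0 thr2.r0=1 thr2.r1=2
thr1.r0=1 thr2.r0=0 thr2.r1=0
thr1.r0=1 thr2.r0=0 thr2.r1=2
thr1.r0=1 thr2.r0=1 thr2.r1=0
thr1.r0=1 thr2.r0=1 thr2.r1=2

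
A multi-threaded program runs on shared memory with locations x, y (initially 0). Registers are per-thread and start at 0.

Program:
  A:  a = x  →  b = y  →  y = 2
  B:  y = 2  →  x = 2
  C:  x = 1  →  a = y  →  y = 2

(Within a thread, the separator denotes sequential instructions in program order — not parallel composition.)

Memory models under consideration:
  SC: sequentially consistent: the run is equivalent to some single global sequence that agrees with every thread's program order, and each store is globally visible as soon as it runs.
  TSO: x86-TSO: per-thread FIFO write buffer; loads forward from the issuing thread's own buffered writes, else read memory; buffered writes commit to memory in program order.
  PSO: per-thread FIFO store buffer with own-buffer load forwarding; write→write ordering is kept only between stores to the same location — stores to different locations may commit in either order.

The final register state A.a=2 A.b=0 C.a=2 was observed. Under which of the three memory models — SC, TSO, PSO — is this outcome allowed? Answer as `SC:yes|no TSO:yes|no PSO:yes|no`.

outcome vector order: (A.a,A.b,C.a)
[SC] allowed = {000; 002; 020; 022; 100; 102; 120; 122; 220; 222}
[TSO] allowed = {000; 002; 020; 022; 100; 102; 120; 122; 220; 222}
[PSO] allowed = {000; 002; 020; 022; 100; 102; 120; 122; 200; 202; 220; 222}
target 202 ∈ {PSO}

SC:no TSO:no PSO:yes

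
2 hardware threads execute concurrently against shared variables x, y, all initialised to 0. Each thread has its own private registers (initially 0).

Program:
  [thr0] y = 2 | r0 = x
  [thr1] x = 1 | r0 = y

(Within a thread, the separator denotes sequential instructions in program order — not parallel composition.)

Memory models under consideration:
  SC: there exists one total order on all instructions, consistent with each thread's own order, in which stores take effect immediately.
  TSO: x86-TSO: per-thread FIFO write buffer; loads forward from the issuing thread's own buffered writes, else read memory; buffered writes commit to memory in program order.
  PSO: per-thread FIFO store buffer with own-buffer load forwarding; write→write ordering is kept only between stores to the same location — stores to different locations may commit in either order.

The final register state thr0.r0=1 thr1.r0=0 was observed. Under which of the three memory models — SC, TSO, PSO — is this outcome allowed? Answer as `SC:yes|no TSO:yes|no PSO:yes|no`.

SC:yes TSO:yes PSO:yes

outcome vector order: (thr0.r0,thr1.r0)
under SC → 0/2, 1/0, 1/2
under TSO → 0/0, 0/2, 1/0, 1/2
under PSO → 0/0, 0/2, 1/0, 1/2
target 1/0 ∈ {SC,TSO,PSO}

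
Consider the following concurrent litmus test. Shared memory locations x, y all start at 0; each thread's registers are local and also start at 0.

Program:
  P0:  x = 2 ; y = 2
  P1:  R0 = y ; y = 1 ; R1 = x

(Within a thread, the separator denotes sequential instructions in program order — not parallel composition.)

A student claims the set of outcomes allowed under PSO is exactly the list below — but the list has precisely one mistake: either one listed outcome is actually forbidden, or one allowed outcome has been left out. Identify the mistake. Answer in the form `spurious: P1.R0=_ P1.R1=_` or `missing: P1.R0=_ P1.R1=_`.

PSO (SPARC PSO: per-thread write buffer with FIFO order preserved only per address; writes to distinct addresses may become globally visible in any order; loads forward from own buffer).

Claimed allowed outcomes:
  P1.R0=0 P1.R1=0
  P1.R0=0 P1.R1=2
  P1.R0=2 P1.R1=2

missing: P1.R0=2 P1.R1=0

outcome vector order: (P1.R0,P1.R1)
under PSO → (0,0) (0,2) (2,0) (2,2)
PSO∖claimed = {(2,0)}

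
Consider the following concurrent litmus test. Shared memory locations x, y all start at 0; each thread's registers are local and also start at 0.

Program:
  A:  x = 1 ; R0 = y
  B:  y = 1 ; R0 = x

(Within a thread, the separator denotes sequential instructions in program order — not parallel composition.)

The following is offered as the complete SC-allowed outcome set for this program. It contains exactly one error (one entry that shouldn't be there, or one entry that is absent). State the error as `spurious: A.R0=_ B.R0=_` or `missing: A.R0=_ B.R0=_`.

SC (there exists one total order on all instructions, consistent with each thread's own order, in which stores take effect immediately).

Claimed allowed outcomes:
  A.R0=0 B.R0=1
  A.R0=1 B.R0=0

missing: A.R0=1 B.R0=1

outcome vector order: (A.R0,B.R0)
SC: 3 outcomes — {(0,1) (1,0) (1,1)}
SC∖claimed = {(1,1)}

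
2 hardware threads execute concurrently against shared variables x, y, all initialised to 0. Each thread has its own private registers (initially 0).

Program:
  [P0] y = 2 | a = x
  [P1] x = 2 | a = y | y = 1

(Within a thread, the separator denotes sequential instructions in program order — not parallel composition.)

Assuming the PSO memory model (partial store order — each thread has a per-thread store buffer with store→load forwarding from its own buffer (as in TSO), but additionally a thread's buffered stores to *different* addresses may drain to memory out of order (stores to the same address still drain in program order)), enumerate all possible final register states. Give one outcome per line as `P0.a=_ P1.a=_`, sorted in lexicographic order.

outcome vector order: (P0.a,P1.a)
|PSO outcomes| = 4

P0.a=0 P1.a=0
P0.a=0 P1.a=2
P0.a=2 P1.a=0
P0.a=2 P1.a=2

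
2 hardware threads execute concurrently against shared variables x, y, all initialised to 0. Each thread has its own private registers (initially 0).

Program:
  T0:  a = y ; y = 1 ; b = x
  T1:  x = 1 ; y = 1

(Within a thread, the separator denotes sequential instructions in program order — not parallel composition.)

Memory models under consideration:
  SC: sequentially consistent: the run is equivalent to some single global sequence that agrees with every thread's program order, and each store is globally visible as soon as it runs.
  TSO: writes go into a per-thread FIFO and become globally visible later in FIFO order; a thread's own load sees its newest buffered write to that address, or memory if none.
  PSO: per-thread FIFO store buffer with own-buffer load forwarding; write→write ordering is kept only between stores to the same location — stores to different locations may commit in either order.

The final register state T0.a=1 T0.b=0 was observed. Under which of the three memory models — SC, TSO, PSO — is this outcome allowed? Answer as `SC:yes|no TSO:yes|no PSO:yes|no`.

SC:no TSO:no PSO:yes

outcome vector order: (T0.a,T0.b)
SC: 3 outcomes — {00; 01; 11}
TSO: 3 outcomes — {00; 01; 11}
PSO: 4 outcomes — {00; 01; 10; 11}
target 10 ∈ {PSO}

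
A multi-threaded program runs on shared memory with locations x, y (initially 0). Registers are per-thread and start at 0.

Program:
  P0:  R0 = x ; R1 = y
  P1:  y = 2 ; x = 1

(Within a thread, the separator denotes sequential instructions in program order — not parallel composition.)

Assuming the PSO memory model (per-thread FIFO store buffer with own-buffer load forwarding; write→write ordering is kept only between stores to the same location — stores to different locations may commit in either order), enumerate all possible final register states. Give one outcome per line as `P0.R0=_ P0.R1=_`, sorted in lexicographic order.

P0.R0=0 P0.R1=0
P0.R0=0 P0.R1=2
P0.R0=1 P0.R1=0
P0.R0=1 P0.R1=2

outcome vector order: (P0.R0,P0.R1)
|PSO outcomes| = 4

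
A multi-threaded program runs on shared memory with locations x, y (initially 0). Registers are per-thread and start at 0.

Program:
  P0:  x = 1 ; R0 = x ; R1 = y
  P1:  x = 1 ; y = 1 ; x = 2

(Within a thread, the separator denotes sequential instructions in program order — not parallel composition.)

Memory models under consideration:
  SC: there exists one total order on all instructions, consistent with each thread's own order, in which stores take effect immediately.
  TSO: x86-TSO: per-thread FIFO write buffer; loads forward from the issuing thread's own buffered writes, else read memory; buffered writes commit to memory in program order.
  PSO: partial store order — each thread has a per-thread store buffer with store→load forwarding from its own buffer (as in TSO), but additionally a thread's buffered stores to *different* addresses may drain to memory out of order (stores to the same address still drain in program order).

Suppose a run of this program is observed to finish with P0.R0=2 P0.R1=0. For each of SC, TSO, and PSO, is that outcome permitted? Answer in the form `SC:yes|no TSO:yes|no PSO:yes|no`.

SC:no TSO:no PSO:yes

outcome vector order: (P0.R0,P0.R1)
SC (3): 1/0 1/1 2/1
TSO (3): 1/0 1/1 2/1
PSO (4): 1/0 1/1 2/0 2/1
target 2/0 ∈ {PSO}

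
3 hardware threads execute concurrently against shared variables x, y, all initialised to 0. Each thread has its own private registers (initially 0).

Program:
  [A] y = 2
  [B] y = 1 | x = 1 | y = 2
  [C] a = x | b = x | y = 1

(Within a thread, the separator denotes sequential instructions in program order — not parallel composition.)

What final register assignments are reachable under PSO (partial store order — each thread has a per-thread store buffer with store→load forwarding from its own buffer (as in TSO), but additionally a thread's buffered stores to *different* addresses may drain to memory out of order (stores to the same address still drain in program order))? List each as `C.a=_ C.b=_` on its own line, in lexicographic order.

outcome vector order: (C.a,C.b)
|PSO outcomes| = 3

C.a=0 C.b=0
C.a=0 C.b=1
C.a=1 C.b=1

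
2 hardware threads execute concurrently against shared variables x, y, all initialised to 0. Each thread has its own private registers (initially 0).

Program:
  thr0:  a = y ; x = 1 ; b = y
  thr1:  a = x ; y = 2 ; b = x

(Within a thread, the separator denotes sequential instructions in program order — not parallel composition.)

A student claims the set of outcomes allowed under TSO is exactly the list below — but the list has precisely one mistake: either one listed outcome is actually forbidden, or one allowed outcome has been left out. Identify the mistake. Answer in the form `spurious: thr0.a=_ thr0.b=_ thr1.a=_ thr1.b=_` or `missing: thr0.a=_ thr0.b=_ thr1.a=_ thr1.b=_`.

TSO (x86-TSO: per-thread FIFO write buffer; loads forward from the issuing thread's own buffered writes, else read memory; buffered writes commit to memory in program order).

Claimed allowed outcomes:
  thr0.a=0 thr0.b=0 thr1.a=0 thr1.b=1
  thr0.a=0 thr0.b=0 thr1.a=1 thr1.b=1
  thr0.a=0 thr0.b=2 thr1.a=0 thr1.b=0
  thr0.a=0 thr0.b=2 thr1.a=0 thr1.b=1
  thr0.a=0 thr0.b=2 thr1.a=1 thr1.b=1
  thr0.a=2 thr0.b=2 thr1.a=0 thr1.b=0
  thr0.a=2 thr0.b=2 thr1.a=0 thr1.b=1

outcome vector order: (thr0.a,thr0.b,thr1.a,thr1.b)
under TSO → 0000; 0001; 0011; 0200; 0201; 0211; 2200; 2201
TSO∖claimed = {0000}

missing: thr0.a=0 thr0.b=0 thr1.a=0 thr1.b=0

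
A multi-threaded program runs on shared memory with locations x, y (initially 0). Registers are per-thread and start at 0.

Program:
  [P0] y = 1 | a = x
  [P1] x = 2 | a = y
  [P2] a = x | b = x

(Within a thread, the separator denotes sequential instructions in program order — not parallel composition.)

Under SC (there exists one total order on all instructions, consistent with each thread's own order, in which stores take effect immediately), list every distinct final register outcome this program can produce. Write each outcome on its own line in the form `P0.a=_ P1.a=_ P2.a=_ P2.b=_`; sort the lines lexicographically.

outcome vector order: (P0.a,P1.a,P2.a,P2.b)
|SC outcomes| = 9

P0.a=0 P1.a=1 P2.a=0 P2.b=0
P0.a=0 P1.a=1 P2.a=0 P2.b=2
P0.a=0 P1.a=1 P2.a=2 P2.b=2
P0.a=2 P1.a=0 P2.a=0 P2.b=0
P0.a=2 P1.a=0 P2.a=0 P2.b=2
P0.a=2 P1.a=0 P2.a=2 P2.b=2
P0.a=2 P1.a=1 P2.a=0 P2.b=0
P0.a=2 P1.a=1 P2.a=0 P2.b=2
P0.a=2 P1.a=1 P2.a=2 P2.b=2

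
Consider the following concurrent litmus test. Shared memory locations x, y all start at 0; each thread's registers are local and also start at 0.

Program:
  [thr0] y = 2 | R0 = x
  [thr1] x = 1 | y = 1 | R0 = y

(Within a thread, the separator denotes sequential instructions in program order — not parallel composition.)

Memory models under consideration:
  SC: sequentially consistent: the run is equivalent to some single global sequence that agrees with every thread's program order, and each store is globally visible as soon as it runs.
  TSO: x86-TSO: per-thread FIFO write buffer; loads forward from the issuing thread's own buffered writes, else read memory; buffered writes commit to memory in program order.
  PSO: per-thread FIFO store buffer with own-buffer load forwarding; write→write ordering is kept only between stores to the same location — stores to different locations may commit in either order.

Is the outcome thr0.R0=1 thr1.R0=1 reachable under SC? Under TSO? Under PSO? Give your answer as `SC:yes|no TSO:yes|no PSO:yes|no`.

SC:yes TSO:yes PSO:yes

outcome vector order: (thr0.R0,thr1.R0)
SC: 3 outcomes — {0/1; 1/1; 1/2}
TSO: 4 outcomes — {0/1; 0/2; 1/1; 1/2}
PSO: 4 outcomes — {0/1; 0/2; 1/1; 1/2}
target 1/1 ∈ {SC,TSO,PSO}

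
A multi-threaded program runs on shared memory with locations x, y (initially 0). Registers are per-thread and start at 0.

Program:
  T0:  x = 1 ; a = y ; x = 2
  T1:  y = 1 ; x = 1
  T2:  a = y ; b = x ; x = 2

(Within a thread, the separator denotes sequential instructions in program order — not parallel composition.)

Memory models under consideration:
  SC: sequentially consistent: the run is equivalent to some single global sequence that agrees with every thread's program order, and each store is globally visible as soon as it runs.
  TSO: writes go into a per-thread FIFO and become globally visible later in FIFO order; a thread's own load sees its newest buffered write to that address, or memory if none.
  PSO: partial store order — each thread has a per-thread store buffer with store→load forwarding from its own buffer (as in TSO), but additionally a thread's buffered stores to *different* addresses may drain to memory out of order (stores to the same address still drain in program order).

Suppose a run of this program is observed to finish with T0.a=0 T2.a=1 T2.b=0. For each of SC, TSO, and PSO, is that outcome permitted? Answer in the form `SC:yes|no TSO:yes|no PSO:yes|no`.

SC:no TSO:yes PSO:yes

outcome vector order: (T0.a,T2.a,T2.b)
[SC] allowed = {(0,0,0); (0,0,1); (0,0,2); (0,1,1); (0,1,2); (1,0,0); (1,0,1); (1,0,2); (1,1,0); (1,1,1); (1,1,2)}
[TSO] allowed = {(0,0,0); (0,0,1); (0,0,2); (0,1,0); (0,1,1); (0,1,2); (1,0,0); (1,0,1); (1,0,2); (1,1,0); (1,1,1); (1,1,2)}
[PSO] allowed = {(0,0,0); (0,0,1); (0,0,2); (0,1,0); (0,1,1); (0,1,2); (1,0,0); (1,0,1); (1,0,2); (1,1,0); (1,1,1); (1,1,2)}
target (0,1,0) ∈ {TSO,PSO}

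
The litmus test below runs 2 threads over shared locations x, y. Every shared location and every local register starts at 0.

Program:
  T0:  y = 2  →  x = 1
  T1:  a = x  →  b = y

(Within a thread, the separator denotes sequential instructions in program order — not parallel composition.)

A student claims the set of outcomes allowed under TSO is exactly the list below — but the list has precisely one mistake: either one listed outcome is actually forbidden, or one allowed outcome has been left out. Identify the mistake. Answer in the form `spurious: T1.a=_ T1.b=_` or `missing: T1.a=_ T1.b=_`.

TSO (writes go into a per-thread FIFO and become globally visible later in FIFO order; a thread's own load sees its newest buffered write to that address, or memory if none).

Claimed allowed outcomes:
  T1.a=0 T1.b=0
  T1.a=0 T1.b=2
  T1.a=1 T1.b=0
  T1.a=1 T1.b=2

spurious: T1.a=1 T1.b=0

outcome vector order: (T1.a,T1.b)
TSO: 3 outcomes — {00; 02; 12}
claimed∖TSO = {10}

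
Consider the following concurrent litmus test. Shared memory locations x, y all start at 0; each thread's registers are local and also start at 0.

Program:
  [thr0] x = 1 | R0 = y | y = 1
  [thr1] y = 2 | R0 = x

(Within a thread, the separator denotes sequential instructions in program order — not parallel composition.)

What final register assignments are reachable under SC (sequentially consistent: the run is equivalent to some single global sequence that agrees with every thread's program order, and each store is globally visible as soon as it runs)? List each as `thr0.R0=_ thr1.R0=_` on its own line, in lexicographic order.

outcome vector order: (thr0.R0,thr1.R0)
|SC outcomes| = 3

thr0.R0=0 thr1.R0=1
thr0.R0=2 thr1.R0=0
thr0.R0=2 thr1.R0=1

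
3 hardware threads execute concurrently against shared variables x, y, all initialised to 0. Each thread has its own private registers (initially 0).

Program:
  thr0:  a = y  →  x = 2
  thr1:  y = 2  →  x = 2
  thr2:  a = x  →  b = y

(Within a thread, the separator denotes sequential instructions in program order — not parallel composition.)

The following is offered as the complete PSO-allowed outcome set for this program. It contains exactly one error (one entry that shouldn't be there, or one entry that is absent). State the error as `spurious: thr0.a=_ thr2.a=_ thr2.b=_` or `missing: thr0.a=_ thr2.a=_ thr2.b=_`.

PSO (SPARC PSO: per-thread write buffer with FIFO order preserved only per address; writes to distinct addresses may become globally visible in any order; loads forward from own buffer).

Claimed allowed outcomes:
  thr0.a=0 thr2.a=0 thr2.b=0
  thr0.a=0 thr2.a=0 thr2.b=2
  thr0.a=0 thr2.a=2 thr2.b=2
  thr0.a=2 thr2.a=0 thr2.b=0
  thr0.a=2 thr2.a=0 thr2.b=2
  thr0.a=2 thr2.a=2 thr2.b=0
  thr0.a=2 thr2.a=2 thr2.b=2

missing: thr0.a=0 thr2.a=2 thr2.b=0

outcome vector order: (thr0.a,thr2.a,thr2.b)
under PSO → (0,0,0), (0,0,2), (0,2,0), (0,2,2), (2,0,0), (2,0,2), (2,2,0), (2,2,2)
PSO∖claimed = {(0,2,0)}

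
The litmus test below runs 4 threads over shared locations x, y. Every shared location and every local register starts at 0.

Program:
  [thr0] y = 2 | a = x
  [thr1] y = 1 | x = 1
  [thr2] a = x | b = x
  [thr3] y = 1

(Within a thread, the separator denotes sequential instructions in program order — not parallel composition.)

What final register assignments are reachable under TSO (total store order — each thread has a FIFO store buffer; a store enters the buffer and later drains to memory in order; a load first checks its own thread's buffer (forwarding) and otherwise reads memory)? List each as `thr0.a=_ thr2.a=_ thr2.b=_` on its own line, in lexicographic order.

thr0.a=0 thr2.a=0 thr2.b=0
thr0.a=0 thr2.a=0 thr2.b=1
thr0.a=0 thr2.a=1 thr2.b=1
thr0.a=1 thr2.a=0 thr2.b=0
thr0.a=1 thr2.a=0 thr2.b=1
thr0.a=1 thr2.a=1 thr2.b=1

outcome vector order: (thr0.a,thr2.a,thr2.b)
|TSO outcomes| = 6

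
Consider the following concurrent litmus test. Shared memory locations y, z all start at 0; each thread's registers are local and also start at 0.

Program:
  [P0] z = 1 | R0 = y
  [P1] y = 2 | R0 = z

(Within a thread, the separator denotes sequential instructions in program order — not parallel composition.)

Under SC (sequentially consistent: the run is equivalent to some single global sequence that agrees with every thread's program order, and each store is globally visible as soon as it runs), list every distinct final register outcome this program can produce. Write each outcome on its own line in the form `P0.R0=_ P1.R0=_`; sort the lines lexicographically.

P0.R0=0 P1.R0=1
P0.R0=2 P1.R0=0
P0.R0=2 P1.R0=1

outcome vector order: (P0.R0,P1.R0)
|SC outcomes| = 3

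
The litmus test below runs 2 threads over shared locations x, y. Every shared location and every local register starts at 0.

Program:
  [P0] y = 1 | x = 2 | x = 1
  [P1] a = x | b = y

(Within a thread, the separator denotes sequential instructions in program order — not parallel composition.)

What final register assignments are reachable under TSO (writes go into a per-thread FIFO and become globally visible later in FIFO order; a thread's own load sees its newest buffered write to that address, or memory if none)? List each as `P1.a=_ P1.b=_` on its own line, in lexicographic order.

P1.a=0 P1.b=0
P1.a=0 P1.b=1
P1.a=1 P1.b=1
P1.a=2 P1.b=1

outcome vector order: (P1.a,P1.b)
|TSO outcomes| = 4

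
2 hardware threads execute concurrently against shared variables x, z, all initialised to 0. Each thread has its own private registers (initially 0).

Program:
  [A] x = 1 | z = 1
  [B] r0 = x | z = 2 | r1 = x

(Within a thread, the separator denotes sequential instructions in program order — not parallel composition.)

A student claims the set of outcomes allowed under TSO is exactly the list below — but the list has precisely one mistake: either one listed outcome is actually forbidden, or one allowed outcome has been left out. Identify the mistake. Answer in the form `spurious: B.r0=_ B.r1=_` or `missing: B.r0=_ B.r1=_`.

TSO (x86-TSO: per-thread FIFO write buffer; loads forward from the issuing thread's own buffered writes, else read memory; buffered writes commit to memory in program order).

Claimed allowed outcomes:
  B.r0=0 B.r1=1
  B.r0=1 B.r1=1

outcome vector order: (B.r0,B.r1)
TSO: 3 outcomes — {<0 0>; <0 1>; <1 1>}
TSO∖claimed = {<0 0>}

missing: B.r0=0 B.r1=0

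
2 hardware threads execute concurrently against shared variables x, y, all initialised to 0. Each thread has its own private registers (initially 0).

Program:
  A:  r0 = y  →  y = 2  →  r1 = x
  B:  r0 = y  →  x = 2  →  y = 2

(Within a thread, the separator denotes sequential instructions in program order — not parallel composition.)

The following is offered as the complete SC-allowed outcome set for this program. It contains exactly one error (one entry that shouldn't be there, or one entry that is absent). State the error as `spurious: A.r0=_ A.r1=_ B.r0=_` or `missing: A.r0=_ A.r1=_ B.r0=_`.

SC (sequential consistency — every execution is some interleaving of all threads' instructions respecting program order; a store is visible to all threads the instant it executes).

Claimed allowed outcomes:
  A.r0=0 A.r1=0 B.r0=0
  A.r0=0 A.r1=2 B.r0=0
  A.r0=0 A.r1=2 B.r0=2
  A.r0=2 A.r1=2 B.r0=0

outcome vector order: (A.r0,A.r1,B.r0)
SC: 5 outcomes — {0/0/0; 0/0/2; 0/2/0; 0/2/2; 2/2/0}
SC∖claimed = {0/0/2}

missing: A.r0=0 A.r1=0 B.r0=2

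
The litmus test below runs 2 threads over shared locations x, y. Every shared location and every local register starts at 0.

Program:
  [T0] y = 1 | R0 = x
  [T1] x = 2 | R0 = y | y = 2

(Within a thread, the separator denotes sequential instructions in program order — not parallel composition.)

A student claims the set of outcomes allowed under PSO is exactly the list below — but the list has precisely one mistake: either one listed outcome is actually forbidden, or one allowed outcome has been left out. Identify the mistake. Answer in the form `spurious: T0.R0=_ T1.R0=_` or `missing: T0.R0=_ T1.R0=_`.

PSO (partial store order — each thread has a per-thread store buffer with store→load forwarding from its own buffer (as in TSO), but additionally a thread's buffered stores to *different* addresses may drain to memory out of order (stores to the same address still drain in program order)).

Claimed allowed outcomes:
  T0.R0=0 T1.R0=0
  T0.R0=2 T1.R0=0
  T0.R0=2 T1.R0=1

outcome vector order: (T0.R0,T1.R0)
PSO (4): (0,0); (0,1); (2,0); (2,1)
PSO∖claimed = {(0,1)}

missing: T0.R0=0 T1.R0=1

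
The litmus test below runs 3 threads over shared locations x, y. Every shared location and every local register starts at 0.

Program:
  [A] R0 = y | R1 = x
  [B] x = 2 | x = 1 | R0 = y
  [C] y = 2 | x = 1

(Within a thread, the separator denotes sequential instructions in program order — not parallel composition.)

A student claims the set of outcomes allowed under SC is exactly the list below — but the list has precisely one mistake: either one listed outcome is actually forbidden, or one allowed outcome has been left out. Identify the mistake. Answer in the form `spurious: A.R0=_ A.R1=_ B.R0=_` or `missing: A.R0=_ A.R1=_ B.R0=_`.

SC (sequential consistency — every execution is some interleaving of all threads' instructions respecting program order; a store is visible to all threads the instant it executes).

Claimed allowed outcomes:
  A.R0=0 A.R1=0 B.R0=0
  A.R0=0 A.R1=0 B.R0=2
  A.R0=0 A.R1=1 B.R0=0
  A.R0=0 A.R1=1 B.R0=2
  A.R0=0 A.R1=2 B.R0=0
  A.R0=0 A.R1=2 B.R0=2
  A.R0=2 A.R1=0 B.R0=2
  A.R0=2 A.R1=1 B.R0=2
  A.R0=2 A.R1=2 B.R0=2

missing: A.R0=2 A.R1=1 B.R0=0

outcome vector order: (A.R0,A.R1,B.R0)
SC: 10 outcomes — {(0,0,0), (0,0,2), (0,1,0), (0,1,2), (0,2,0), (0,2,2), (2,0,2), (2,1,0), (2,1,2), (2,2,2)}
SC∖claimed = {(2,1,0)}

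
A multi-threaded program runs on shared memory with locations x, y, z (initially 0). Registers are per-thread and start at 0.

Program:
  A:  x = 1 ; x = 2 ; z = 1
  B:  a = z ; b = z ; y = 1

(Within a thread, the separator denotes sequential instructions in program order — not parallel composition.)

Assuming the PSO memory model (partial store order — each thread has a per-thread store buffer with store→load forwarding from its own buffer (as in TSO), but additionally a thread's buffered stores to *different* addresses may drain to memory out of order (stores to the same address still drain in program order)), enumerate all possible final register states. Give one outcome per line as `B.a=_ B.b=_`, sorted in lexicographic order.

B.a=0 B.b=0
B.a=0 B.b=1
B.a=1 B.b=1

outcome vector order: (B.a,B.b)
|PSO outcomes| = 3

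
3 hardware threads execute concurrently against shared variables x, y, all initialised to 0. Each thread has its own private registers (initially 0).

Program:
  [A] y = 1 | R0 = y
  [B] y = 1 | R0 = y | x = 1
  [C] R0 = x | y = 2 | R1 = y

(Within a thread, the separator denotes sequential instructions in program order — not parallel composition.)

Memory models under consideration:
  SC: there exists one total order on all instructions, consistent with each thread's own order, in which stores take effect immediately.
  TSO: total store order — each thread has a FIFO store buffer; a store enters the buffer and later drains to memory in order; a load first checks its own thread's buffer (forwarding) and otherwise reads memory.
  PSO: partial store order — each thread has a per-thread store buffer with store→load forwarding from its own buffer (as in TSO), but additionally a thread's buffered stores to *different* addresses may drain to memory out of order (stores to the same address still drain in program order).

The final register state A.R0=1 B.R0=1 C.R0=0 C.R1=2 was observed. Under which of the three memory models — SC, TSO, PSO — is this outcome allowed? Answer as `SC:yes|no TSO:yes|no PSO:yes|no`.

SC:yes TSO:yes PSO:yes

outcome vector order: (A.R0,B.R0,C.R0,C.R1)
SC: 10 outcomes — {1/1/0/1; 1/1/0/2; 1/1/1/1; 1/1/1/2; 1/2/0/1; 1/2/0/2; 2/1/0/1; 2/1/0/2; 2/1/1/2; 2/2/0/2}
TSO: 10 outcomes — {1/1/0/1; 1/1/0/2; 1/1/1/1; 1/1/1/2; 1/2/0/1; 1/2/0/2; 2/1/0/1; 2/1/0/2; 2/1/1/2; 2/2/0/2}
PSO: 11 outcomes — {1/1/0/1; 1/1/0/2; 1/1/1/1; 1/1/1/2; 1/2/0/1; 1/2/0/2; 2/1/0/1; 2/1/0/2; 2/1/1/1; 2/1/1/2; 2/2/0/2}
target 1/1/0/2 ∈ {SC,TSO,PSO}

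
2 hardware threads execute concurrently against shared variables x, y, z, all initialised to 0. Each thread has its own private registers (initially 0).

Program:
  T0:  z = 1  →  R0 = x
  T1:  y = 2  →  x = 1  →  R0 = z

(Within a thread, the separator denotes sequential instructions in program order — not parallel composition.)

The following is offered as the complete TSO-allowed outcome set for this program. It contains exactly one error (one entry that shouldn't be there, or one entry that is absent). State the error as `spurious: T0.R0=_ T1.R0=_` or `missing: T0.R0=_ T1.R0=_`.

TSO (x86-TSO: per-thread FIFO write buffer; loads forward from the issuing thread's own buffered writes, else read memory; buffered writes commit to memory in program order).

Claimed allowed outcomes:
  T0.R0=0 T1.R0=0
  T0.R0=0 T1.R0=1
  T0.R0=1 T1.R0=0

missing: T0.R0=1 T1.R0=1

outcome vector order: (T0.R0,T1.R0)
[TSO] allowed = {(0,0) (0,1) (1,0) (1,1)}
TSO∖claimed = {(1,1)}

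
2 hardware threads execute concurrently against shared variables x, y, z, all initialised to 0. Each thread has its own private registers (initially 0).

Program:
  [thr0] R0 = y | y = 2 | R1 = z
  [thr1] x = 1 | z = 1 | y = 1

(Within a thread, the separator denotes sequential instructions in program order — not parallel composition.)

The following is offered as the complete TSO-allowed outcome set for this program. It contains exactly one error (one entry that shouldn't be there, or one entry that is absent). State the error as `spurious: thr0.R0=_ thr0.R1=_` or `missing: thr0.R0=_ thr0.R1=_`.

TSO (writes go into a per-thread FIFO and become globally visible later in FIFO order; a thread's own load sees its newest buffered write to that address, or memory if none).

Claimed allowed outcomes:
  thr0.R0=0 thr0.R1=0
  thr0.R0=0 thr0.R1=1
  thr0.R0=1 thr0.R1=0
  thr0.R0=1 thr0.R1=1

outcome vector order: (thr0.R0,thr0.R1)
under TSO → <0 0>; <0 1>; <1 1>
claimed∖TSO = {<1 0>}

spurious: thr0.R0=1 thr0.R1=0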